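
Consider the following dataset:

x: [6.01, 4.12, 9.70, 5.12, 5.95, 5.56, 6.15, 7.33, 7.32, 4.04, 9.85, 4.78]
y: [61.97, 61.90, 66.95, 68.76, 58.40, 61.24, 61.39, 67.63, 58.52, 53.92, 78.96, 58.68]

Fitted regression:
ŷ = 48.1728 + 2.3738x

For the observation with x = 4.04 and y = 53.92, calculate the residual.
Residual = -3.8430

The residual is the difference between the actual value and the predicted value:

Residual = y - ŷ

Step 1: Calculate predicted value
ŷ = 48.1728 + 2.3738 × 4.04
ŷ = 57.7630

Step 2: Calculate residual
Residual = 53.92 - 57.7630
Residual = -3.8430

Sign check: y < ŷ, so the point is below the line and the fit overestimates here.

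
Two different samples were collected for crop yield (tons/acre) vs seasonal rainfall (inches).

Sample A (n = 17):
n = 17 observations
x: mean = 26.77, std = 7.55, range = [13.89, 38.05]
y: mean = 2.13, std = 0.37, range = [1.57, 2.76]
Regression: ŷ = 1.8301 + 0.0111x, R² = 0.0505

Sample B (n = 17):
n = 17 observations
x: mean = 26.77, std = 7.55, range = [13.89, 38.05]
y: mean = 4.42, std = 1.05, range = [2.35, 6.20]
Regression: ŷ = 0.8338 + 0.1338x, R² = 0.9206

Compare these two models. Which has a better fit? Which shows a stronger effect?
Model B has the better fit (R² = 0.9206 vs 0.0505). Model B shows the stronger effect (|β₁| = 0.1338 vs 0.0111).

Model Comparison:

Goodness of fit (R²):
- Model A: R² = 0.0505 → 5.05% of variance in crop yield explained
- Model B: R² = 0.9206 → 92.06% of variance in crop yield explained
- 0.9206 > 0.0505 → Model B has the better fit

Which has the larger per-inch effect? (|β₁|)
- Model A: β₁ = 0.0111 → predicted crop yield rises 0.0111 tons/acre per additional inch of rainfall
- Model B: β₁ = 0.1338 → predicted crop yield rises 0.1338 tons/acre per additional inch of rainfall
- |0.0111| < |0.1338| → Model B shows the stronger marginal effect

Notes:
- A better fit (higher R²) doesn't necessarily mean a more important relationship.
- The two samples could reflect different populations, time periods, or measurement quality.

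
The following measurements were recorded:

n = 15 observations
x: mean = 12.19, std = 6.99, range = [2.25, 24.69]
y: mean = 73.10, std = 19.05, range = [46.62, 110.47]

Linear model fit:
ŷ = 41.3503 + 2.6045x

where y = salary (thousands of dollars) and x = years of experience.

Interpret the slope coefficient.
On average, salary is about 2.6045 thousand dollars higher for every extra year of experience.

The slope coefficient β₁ = 2.6045 represents the marginal effect of experience on salary.

Interpretation:
- Experience up by 1 year → predicted salary increases by 2.6045 thousand dollars
- The effect is assumed constant over the observed range of x (linearity)

(β₀ = 41.3503 is the fitted value at x = 0 and is not part of the slope interpretation.)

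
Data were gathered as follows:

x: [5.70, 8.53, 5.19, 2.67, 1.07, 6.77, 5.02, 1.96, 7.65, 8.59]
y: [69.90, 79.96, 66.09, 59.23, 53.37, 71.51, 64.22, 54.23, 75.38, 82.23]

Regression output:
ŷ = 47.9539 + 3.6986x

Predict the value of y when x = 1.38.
ŷ = 53.0580

To predict y for x = 1.38, substitute into the regression equation:

ŷ = 47.9539 + 3.6986 × 1.38
ŷ = 47.9539 + 5.1041
ŷ = 53.0580

This is a point prediction; actual observations scatter around it by roughly the residual standard deviation.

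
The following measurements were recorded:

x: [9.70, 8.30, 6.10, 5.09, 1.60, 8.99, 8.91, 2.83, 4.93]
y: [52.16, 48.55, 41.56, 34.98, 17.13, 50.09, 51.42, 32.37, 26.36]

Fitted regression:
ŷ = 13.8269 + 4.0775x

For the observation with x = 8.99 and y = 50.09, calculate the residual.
Residual = -0.3936

The residual is the difference between the actual value and the predicted value:

Residual = y - ŷ

Step 1: Calculate predicted value
ŷ = 13.8269 + 4.0775 × 8.99
ŷ = 50.4836

Step 2: Calculate residual
Residual = 50.09 - 50.4836
Residual = -0.3936

Interpretation: the model overestimates the actual value by 0.3936 at this point (negative residual → observation lies below the fitted line).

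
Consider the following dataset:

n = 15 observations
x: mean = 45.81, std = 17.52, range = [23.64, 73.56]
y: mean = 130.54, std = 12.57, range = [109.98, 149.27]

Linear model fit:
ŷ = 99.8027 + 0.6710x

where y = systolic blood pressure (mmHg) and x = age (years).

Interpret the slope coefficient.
On average, blood pressure is about 0.6710 mmHg higher for every extra year of age.

β₁ = 0.6710 is the change in predicted blood pressure (mmHg) per additional year of age.

Interpretation:
- Age up by 1 year → predicted blood pressure increases by 0.6710 mmHg
- The effect is assumed constant over the observed range of x (linearity)
- The sign (+) gives the direction; the magnitude 0.6710 gives the size of the effect per year

(β₀ = 99.8027 is the fitted value at x = 0 and is not part of the slope interpretation.)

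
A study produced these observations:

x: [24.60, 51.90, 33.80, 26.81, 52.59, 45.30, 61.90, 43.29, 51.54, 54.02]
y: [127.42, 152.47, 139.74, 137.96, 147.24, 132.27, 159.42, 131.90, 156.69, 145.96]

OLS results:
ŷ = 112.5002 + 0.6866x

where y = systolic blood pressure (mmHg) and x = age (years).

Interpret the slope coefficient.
An increase of one year in age is associated with a 0.6866 mmHg increase in predicted blood pressure.

The slope β₁ = 0.6866 gives the rate at which the fitted blood pressure changes with age.

Interpretation:
- Age up by 1 year → predicted blood pressure increases by 0.6866 mmHg
- This is a linear approximation: the same per-unit change is assumed across the whole observed x range
- The sign (+) gives the direction; the magnitude 0.6866 gives the size of the effect per year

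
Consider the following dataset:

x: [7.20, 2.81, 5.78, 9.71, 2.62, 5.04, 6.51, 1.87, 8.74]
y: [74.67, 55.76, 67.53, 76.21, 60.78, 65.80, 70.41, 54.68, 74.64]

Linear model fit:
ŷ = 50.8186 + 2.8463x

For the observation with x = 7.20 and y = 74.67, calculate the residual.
Residual = 3.3580

The residual is the difference between the actual value and the predicted value:

Residual = y - ŷ

Step 1: Calculate predicted value
ŷ = 50.8186 + 2.8463 × 7.20
ŷ = 71.3120

Step 2: Calculate residual
Residual = 74.67 - 71.3120
Residual = 3.3580

The residual is positive, so the observed y = 74.67 sits above the regression line (the line underestimates it by 3.3580).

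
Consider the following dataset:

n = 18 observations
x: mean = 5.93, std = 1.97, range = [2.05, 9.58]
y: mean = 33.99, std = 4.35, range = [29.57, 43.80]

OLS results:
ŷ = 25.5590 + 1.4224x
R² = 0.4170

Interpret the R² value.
R² = 0.4170 means 41.70% of the variation in y is explained by the linear relationship with x. This indicates a moderate fit.

R² = 1 − SS_res/SS_tot compares the residual scatter to the total scatter of y about its mean.

Here R² = 0.4170:
- Explained: 41.70% of the variation in y
- Unexplained (residual): 100% − 41.70% = 58.30%
- Rule of thumb (below 0.3 weak; 0.3 to below 0.7 moderate; 0.7 and above strong) → moderate

Note: R² says nothing about causation, and a high R² does not by itself mean the linear form is appropriate — check the residuals.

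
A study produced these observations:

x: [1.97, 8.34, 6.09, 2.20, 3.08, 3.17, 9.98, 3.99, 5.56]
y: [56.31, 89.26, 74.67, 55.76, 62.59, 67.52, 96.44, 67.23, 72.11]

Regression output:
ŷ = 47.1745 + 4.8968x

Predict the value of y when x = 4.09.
ŷ = 67.2024

Plug x = 4.09 into the fitted line:

ŷ = 47.1745 + 4.8968 × 4.09
ŷ = 47.1745 + 20.0279
ŷ = 67.2024

This is the fitted mean response at that x — an individual observation would come with a wider prediction interval.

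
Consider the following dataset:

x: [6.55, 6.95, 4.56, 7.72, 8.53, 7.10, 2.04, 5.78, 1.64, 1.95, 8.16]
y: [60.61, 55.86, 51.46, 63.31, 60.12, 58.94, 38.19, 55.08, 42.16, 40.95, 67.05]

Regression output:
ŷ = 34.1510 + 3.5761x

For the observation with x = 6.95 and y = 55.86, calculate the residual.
Residual = -3.1449

The residual is the difference between the actual value and the predicted value:

Residual = y - ŷ

Step 1: Calculate predicted value
ŷ = 34.1510 + 3.5761 × 6.95
ŷ = 59.0049

Step 2: Calculate residual
Residual = 55.86 - 59.0049
Residual = -3.1449

The residual is negative, so the observed y = 55.86 sits below the regression line (the line overestimates it by 3.1449).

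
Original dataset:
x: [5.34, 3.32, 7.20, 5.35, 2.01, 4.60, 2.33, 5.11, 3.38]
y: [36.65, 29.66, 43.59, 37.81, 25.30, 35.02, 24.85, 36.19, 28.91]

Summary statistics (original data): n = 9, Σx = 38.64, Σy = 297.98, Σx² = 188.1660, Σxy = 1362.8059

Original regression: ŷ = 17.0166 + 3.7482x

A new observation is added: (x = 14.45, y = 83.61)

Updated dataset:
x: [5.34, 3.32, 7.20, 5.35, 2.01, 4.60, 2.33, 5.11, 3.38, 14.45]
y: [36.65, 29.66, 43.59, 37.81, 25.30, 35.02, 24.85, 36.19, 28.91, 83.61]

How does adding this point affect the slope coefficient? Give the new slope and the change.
New slope β₁ = 4.7354 versus 3.7482 before: a change of +0.9872 (+26.3%).

The new point has HIGH LEVERAGE: x = 14.45 is far from the original mean x̄ = 38.64/9 ≈ 4.29 (original range [2.01, 7.20]).

Step 1: Update the sums with the new point (n goes from 9 to 10)
Σx  = 38.64 + 14.45 = 53.09
Σy  = 297.98 + 83.61 = 381.59
Σx² = 188.1660 + 14.45² = 188.1660 + 208.8025 = 396.9685
Σxy = 1362.8059 + 14.45×83.61 = 1362.8059 + 1208.1645 = 2570.9704

Step 2: Recompute the slope with b₁ = (nΣxy − ΣxΣy) / (nΣx² − (Σx)²)
Numerator   = 10×2570.9704 − 53.09×381.59 = 25709.7040 − 20258.6131 = 5451.0909
Denominator = 10×396.9685 − 53.09² = 3969.6850 − 2818.5481 = 1151.1369
b₁(new) = 5451.0909 / 1151.1369 = 4.7354

(Same formula on the original sums: (9×1362.8059 − 38.64×297.98) / (9×188.1660 − 38.64²) = 751.3059 / 200.4444 = 3.7482, matching the given fit.)

Step 3: Change in slope
Δβ₁ = 4.7354 − 3.7482 = +0.9872
Relative change = +0.9872 / 3.7482 × 100% = +26.3%
→ the slope increases when the point is added.

Because the point sits above the extension of the original line at a high-leverage x, it tilts the fit up.
In practice: investigate whether it comes from the same population as the rest of the sample.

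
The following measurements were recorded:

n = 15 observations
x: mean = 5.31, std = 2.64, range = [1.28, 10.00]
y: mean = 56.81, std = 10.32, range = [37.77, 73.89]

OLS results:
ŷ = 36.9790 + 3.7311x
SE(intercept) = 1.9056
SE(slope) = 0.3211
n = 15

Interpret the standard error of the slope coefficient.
SE(slope) = 0.3211 measures the uncertainty in the estimated slope. The coefficient is estimated precisely (SE/|β̂₁| = 8.6%).

SE(β̂₁) = s / √Sxx, where s is the residual standard deviation and Sxx = Σ(x − x̄)². It is the yardstick for how far β̂₁ = 3.7311 could plausibly be from the true slope.

Relative precision:
- SE / |β̂₁| = 0.3211 / 3.7311 = 8.6%
- Rule of thumb (under 20%: precise; 20% to under 50%: moderately precise; 50% or more: imprecise) → precise

Link to the t-test: t = β̂₁ / SE(β̂₁) = 3.7311 / 0.3211 = 11.6197, the statistic for H₀: β₁ = 0.

What drives SE(β̂₁): larger n (here n = 15) → smaller SE; more residual scatter → larger SE; wider spread of x values → smaller SE.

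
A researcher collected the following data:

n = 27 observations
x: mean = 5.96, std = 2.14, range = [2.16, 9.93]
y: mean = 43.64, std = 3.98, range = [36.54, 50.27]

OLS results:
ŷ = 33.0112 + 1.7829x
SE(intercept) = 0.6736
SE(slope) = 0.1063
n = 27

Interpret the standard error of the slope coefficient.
SE(slope) = 0.1063 measures the uncertainty in the estimated slope. The coefficient is estimated precisely (SE/|β̂₁| = 6.0%).

What SE measures:
- The standard error quantifies the sampling variability of the coefficient estimate
- It is the estimated standard deviation of β̂₁ across hypothetical repeated samples of the same size
- Smaller SE → more precise estimate

Relative precision:
- SE / |β̂₁| = 0.1063 / 1.7829 = 6.0%
- Rule of thumb (under 20%: precise; 20% to under 50%: moderately precise; 50% or more: imprecise) → precise

Link to the t-test: t = β̂₁ / SE(β̂₁) = 1.7829 / 0.1063 = 16.7723, the statistic for H₀: β₁ = 0.

What drives SE(β̂₁): wider spread of x values → smaller SE.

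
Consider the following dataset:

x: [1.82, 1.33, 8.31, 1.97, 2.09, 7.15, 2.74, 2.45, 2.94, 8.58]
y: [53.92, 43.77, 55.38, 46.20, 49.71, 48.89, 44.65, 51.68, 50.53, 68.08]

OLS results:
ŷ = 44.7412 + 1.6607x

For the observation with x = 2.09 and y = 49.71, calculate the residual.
Residual = 1.4979

The residual is the difference between the actual value and the predicted value:

Residual = y - ŷ

Step 1: Calculate predicted value
ŷ = 44.7412 + 1.6607 × 2.09
ŷ = 48.2121

Step 2: Calculate residual
Residual = 49.71 - 48.2121
Residual = 1.4979

The residual is positive, so the observed y = 49.71 sits above the regression line (the line underestimates it by 1.4979).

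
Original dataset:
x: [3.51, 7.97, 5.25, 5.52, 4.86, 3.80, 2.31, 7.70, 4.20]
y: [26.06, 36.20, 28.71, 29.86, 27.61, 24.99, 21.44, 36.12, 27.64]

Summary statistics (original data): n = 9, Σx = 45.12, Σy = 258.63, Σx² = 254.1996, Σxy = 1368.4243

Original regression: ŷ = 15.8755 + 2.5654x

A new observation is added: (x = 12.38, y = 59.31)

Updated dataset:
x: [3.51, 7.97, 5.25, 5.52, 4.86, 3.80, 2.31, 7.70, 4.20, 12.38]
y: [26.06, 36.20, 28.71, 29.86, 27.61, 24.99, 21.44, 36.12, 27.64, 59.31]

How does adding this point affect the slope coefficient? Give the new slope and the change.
The slope changes from 2.5654 to 3.5728 (change of +1.0074, or +39.3%).

The new point has HIGH LEVERAGE: x = 12.38 is far from the original mean x̄ = 45.12/9 ≈ 5.01 (original range [2.31, 7.97]).

Step 1: Update the sums with the new point (n goes from 9 to 10)
Σx  = 45.12 + 12.38 = 57.50
Σy  = 258.63 + 59.31 = 317.94
Σx² = 254.1996 + 12.38² = 254.1996 + 153.2644 = 407.4640
Σxy = 1368.4243 + 12.38×59.31 = 1368.4243 + 734.2578 = 2102.6821

Step 2: Recompute the slope with b₁ = (nΣxy − ΣxΣy) / (nΣx² − (Σx)²)
Numerator   = 10×2102.6821 − 57.50×317.94 = 21026.8210 − 18281.5500 = 2745.2710
Denominator = 10×407.4640 − 57.50² = 4074.6400 − 3306.2500 = 768.3900
b₁(new) = 2745.2710 / 768.3900 = 3.5728

(Same formula on the original sums: (9×1368.4243 − 45.12×258.63) / (9×254.1996 − 45.12²) = 646.4331 / 251.9820 = 2.5654, matching the given fit.)

Step 3: Change in slope
Δβ₁ = 3.5728 − 2.5654 = +1.0074
Relative change = +1.0074 / 2.5654 × 100% = +39.3%
→ the slope increases when the point is added.

A high-leverage point only changes the slope if it is off the original line; here y = 59.31 is above the original trend, so the slope increases.
In practice: check such a point for data-entry or measurement error; investigate whether it comes from the same population as the rest of the sample.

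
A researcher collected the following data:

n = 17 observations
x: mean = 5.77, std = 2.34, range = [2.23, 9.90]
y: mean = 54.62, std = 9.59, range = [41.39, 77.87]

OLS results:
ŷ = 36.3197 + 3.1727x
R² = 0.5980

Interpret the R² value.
R² = 0.5980 means 59.80% of the variation in y is explained by the linear relationship with x. This indicates a moderate fit.

R² (coefficient of determination) measures the proportion of variance in y explained by the regression model.

Here R² = 0.5980:
- Explained: 59.80% of the variation in y
- Unexplained (residual): 100% − 59.80% = 40.20%
- Rule of thumb (below 0.3 weak; 0.3 to below 0.7 moderate; 0.7 and above strong) → moderate

Note: R² never decreases when predictors are added, so it should not be used alone to compare models of different size.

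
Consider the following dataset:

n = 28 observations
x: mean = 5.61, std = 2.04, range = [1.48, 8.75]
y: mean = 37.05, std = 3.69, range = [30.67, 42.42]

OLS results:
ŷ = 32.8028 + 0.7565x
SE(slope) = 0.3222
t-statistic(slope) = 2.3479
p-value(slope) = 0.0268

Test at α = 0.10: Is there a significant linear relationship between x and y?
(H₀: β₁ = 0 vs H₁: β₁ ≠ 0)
Since p-value = 0.0268 < α = 0.10, reject H₀ — the slope is significantly different from 0.

Hypothesis test for the slope coefficient:

H₀: β₁ = 0 (no linear relationship)
H₁: β₁ ≠ 0 (linear relationship exists)

Test statistic: t = β̂₁ / SE(β̂₁) = 0.7565 / 0.3222 = 2.3479

p = 0.0268: how often a slope estimate this far from 0 (in SE units) would arise by chance if β₁ were truly 0.

Decision rule: reject H₀ if p-value < α.
p-value = 0.0268 < α = 0.10 → reject H₀.

There is sufficient evidence at the 10% significance level to conclude that a linear relationship exists between x and y.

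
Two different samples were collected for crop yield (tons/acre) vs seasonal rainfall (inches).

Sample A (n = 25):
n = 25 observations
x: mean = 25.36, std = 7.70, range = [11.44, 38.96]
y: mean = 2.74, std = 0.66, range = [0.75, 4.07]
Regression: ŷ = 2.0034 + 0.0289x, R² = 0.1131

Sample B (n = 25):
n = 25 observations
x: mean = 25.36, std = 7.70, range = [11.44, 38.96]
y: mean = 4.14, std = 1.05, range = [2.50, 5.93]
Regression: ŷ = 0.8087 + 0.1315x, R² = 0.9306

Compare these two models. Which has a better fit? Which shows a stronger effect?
Model B has the better fit (R² = 0.9306 vs 0.1131). Model B shows the stronger effect (|β₁| = 0.1315 vs 0.0289).

Model Comparison:

Which explains more variance? (R²)
- Model A: R² = 0.1131 → 11.31% of variance in crop yield explained
- Model B: R² = 0.9306 → 93.06% of variance in crop yield explained
- 0.9306 > 0.1131 → Model B has the better fit

Effect size (slope magnitude):
- Model A: β₁ = 0.0289 → predicted crop yield rises 0.0289 tons/acre per additional inch of rainfall
- Model B: β₁ = 0.1315 → predicted crop yield rises 0.1315 tons/acre per additional inch of rainfall
- |0.0289| < |0.1315| → Model B shows the stronger marginal effect

Note: The two samples could reflect different populations, time periods, or measurement quality.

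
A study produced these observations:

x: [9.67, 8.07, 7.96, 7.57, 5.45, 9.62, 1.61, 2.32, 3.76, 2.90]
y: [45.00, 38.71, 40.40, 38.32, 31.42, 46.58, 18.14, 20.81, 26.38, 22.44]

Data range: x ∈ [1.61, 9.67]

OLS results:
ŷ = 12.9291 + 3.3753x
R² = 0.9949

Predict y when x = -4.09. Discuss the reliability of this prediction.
ŷ = -0.8759, but this is extrapolation (below the data range [1.61, 9.67]) and may be unreliable.

Prediction calculation:
ŷ = 12.9291 + 3.3753 × (-4.09)
ŷ = -0.8759

Reliability:
- Data range: x ∈ [1.61, 9.67]
- Prediction point: x = -4.09 is 5.70 units below the observed range → this is EXTRAPOLATION, not interpolation

Why that matters here:
- There are no observations near this x to validate the fitted line there
- The linear relationship may not hold outside the observed range
- Real relationships often flatten, saturate, or turn nonlinear at extremes

Report the number if required, but flag clearly that it is an extrapolation.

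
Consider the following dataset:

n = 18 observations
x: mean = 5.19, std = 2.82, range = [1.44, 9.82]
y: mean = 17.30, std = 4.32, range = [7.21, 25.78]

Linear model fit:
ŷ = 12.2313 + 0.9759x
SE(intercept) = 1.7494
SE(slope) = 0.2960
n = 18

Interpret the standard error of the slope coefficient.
SE(β̂₁) = 0.2960 is the estimated standard deviation of the slope estimate across repeated samples; relative to β̂₁ = 0.9759 that is 30.3%, a moderately precise estimate.

SE(β̂₁) = s / √Sxx, where s is the residual standard deviation and Sxx = Σ(x − x̄)². It is the yardstick for how far β̂₁ = 0.9759 could plausibly be from the true slope.

Relative precision:
- SE / |β̂₁| = 0.2960 / 0.9759 = 30.3%
- Rule of thumb (under 20%: precise; 20% to under 50%: moderately precise; 50% or more: imprecise) → moderately precise

Link to interval estimation: a confidence interval for β₁ is β̂₁ ± t* × 0.2960, so SE sets the half-width per unit of t*.

What drives SE(β̂₁): more residual scatter → larger SE; larger n (here n = 18) → smaller SE.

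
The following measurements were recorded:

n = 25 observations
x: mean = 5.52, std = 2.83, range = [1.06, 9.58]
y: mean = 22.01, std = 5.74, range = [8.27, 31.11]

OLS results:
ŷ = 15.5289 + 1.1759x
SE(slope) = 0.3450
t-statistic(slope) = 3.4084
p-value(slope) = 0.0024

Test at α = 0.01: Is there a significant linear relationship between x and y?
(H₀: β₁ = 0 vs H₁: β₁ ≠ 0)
Reject H₀: p-value = 0.0024 < α = 0.01. The linear relationship is significant at the 1% level.

Hypothesis test for the slope coefficient:

H₀: β₁ = 0 (no linear relationship)
H₁: β₁ ≠ 0 (linear relationship exists)

Test statistic: t = β̂₁ / SE(β̂₁) = 1.1759 / 0.3450 = 3.4084

With df = 23, the two-sided p-value for |t| = 3.4084 is 0.0024.

Decision rule: reject H₀ if p-value < α.
p-value = 0.0024 < α = 0.01 → reject H₀.

Conclusion: the linear association between x and y is significant at the 1% level.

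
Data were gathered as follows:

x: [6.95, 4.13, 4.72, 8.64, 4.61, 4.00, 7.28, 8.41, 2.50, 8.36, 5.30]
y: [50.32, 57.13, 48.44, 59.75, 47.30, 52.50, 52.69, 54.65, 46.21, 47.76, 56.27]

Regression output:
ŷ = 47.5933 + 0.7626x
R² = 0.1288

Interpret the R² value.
R² = 0.1288 means 12.88% of the variation in y is explained by the linear relationship with x. This indicates a weak fit.

R² = 1 − SS_res/SS_tot compares the residual scatter to the total scatter of y about its mean.

Here R² = 0.1288:
- Explained: 12.88% of the variation in y
- Unexplained (residual): 100% − 12.88% = 87.12%
- Rule of thumb (below 0.3 weak; 0.3 to below 0.7 moderate; 0.7 and above strong) → weak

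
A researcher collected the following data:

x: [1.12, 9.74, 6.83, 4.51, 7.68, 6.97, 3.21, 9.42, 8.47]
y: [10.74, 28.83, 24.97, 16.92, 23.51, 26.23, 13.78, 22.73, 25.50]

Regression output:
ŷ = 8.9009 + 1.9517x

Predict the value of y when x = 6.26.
ŷ = 21.1185

To predict y for x = 6.26, substitute into the regression equation:

ŷ = 8.9009 + 1.9517 × 6.26
ŷ = 8.9009 + 12.2176
ŷ = 21.1185

This is the fitted mean response at that x — an individual observation would come with a wider prediction interval.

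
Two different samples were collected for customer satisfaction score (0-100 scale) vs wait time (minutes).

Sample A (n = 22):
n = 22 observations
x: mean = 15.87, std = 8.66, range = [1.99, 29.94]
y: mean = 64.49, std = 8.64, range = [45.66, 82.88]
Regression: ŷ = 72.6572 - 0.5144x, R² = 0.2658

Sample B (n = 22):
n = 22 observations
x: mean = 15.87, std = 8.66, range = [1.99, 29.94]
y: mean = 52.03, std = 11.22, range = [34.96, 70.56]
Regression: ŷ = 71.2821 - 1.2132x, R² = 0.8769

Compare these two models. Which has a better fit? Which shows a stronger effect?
Model B has the better fit (R² = 0.8769 vs 0.2658). Model B shows the stronger effect (|β₁| = 1.2132 vs 0.5144).

Model Comparison:

Fit — compare R²:
- Model A: R² = 0.2658 → 26.58% of variance in satisfaction score explained
- Model B: R² = 0.8769 → 87.69% of variance in satisfaction score explained
- 0.8769 > 0.2658 → Model B has the better fit

Effect size (slope magnitude):
- Model A: β₁ = -0.5144 → predicted satisfaction score falls 0.5144 points per additional minute of wait time
- Model B: β₁ = -1.2132 → predicted satisfaction score falls 1.2132 points per additional minute of wait time
- |-0.5144| < |-1.2132| → Model B shows the stronger marginal effect

Note: A better fit (higher R²) doesn't necessarily mean a more important relationship.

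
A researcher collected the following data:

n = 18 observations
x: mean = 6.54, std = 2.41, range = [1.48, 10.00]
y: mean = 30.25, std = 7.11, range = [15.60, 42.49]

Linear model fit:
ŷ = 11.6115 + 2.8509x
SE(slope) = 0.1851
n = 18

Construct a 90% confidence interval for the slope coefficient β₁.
The 90% CI for β₁ is (2.5277, 3.1741)

Confidence interval for the slope:

The 90% CI for β₁ is: β̂₁ ± t*(α/2, n-2) × SE(β̂₁)

Step 1: Find critical t-value
- Confidence level = 0.9
- Degrees of freedom = n - 2 = 18 - 2 = 16
- t*(α/2, 16) = 1.7459

Step 2: Calculate margin of error
Margin = 1.7459 × 0.1851 = 0.3232

Step 3: Construct interval
CI = 2.8509 ± 0.3232
CI = (2.5277, 3.1741)

Interpretation: intervals built this way capture the true β₁ in 90% of repeated samples; here the plausible range for the per-unit effect of x on y is 2.5277 to 3.1741.
Both endpoints are positive, so the data support a genuinely positive slope at this confidence level.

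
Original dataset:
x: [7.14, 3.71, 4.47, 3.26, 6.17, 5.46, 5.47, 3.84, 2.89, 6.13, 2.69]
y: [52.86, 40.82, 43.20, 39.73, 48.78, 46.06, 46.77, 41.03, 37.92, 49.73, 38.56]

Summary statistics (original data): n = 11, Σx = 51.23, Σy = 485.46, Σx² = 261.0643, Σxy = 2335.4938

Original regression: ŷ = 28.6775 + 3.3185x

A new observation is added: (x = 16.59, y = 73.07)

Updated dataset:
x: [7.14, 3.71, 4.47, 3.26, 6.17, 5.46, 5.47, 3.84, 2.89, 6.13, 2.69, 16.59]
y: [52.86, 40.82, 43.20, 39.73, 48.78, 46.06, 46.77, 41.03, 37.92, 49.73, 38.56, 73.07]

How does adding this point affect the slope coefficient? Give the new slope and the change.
The slope changes from 3.3185 to 2.5563 (change of -0.7622, or -23.0%).

The new point has HIGH LEVERAGE: x = 16.59 is far from the original mean x̄ = 51.23/11 ≈ 4.66 (original range [2.69, 7.14]).

Step 1: Update the sums with the new point (n goes from 11 to 12)
Σx  = 51.23 + 16.59 = 67.82
Σy  = 485.46 + 73.07 = 558.53
Σx² = 261.0643 + 16.59² = 261.0643 + 275.2281 = 536.2924
Σxy = 2335.4938 + 16.59×73.07 = 2335.4938 + 1212.2313 = 3547.7251

Step 2: Recompute the slope with b₁ = (nΣxy − ΣxΣy) / (nΣx² − (Σx)²)
Numerator   = 12×3547.7251 − 67.82×558.53 = 42572.7012 − 37879.5046 = 4693.1966
Denominator = 12×536.2924 − 67.82² = 6435.5088 − 4599.5524 = 1835.9564
b₁(new) = 4693.1966 / 1835.9564 = 2.5563

(Same formula on the original sums: (11×2335.4938 − 51.23×485.46) / (11×261.0643 − 51.23²) = 820.3160 / 247.1944 = 3.3185, matching the given fit.)

Step 3: Change in slope
Δβ₁ = 2.5563 − 3.3185 = -0.7622
Relative change = -0.7622 / 3.3185 × 100% = -23.0%
→ the slope decreases when the point is added.

Because the point sits below the extension of the original line at a high-leverage x, it tilts the fit down.
In practice: check such a point for data-entry or measurement error.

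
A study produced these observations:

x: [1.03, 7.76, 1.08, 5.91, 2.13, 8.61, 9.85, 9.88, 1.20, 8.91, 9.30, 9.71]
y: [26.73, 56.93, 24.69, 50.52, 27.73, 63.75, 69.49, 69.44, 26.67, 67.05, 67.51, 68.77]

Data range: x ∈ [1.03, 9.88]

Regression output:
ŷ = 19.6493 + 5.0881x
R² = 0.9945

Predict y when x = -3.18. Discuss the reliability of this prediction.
ŷ = 3.4691, but this is extrapolation (below the data range [1.03, 9.88]) and may be unreliable.

Prediction calculation:
ŷ = 19.6493 + 5.0881 × (-3.18)
ŷ = 3.4691

Reliability:
- Data range: x ∈ [1.03, 9.88]
- Prediction point: x = -3.18 is 4.21 units below the observed range → this is EXTRAPOLATION, not interpolation

Why that matters here:
- R² describes fit only over the sampled x values; it says nothing about behaviour beyond them
- The linear relationship may not hold outside the observed range
- Real relationships often flatten, saturate, or turn nonlinear at extremes

Report the number if required, but flag clearly that it is an extrapolation.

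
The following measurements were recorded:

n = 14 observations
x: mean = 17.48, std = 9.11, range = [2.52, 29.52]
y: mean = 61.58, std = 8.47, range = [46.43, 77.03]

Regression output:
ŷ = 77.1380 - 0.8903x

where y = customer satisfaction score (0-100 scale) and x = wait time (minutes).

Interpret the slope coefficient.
On average, satisfaction score is about 0.8903 points lower for every extra minute of wait time.

The slope coefficient β₁ = -0.8903 represents the marginal effect of wait time on satisfaction score.

Interpretation:
- Wait time up by 1 minute → predicted satisfaction score decreases by 0.8903 points
- The effect is assumed constant over the observed range of x (linearity)
- The sign (−) gives the direction; the magnitude 0.8903 gives the size of the effect per minute

The intercept β₀ = 77.1380 is the predicted satisfaction score when wait time = 0; since the smallest observed x is 2.52, this is an extrapolation and mainly anchors the line.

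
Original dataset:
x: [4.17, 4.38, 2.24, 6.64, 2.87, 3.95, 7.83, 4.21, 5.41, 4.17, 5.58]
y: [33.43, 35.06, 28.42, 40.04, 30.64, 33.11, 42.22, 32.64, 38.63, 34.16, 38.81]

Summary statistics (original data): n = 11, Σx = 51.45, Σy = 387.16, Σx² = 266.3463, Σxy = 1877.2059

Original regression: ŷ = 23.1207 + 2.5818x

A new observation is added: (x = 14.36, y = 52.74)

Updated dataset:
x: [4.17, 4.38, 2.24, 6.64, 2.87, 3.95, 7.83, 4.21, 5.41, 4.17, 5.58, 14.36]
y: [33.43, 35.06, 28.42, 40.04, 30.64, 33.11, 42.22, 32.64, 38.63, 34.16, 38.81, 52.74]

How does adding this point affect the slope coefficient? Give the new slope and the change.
Adding the point moves β₁ from 2.5818 to 1.9891, i.e. it decreases by 0.5927 (-23.0%).

x = 14.36 lies well outside the original x-range [2.24, 7.83] (x̄ ≈ 4.68), so this observation has high leverage and can move the slope substantially.

Step 1: Update the sums with the new point (n goes from 11 to 12)
Σx  = 51.45 + 14.36 = 65.81
Σy  = 387.16 + 52.74 = 439.90
Σx² = 266.3463 + 14.36² = 266.3463 + 206.2096 = 472.5559
Σxy = 1877.2059 + 14.36×52.74 = 1877.2059 + 757.3464 = 2634.5523

Step 2: Recompute the slope with b₁ = (nΣxy − ΣxΣy) / (nΣx² − (Σx)²)
Numerator   = 12×2634.5523 − 65.81×439.90 = 31614.6276 − 28949.8190 = 2664.8086
Denominator = 12×472.5559 − 65.81² = 5670.6708 − 4330.9561 = 1339.7147
b₁(new) = 2664.8086 / 1339.7147 = 1.9891

(Same formula on the original sums: (11×1877.2059 − 51.45×387.16) / (11×266.3463 − 51.45²) = 729.8829 / 282.7068 = 2.5818, matching the given fit.)

Step 3: Change in slope
Δβ₁ = 1.9891 − 2.5818 = -0.5927
Relative change = -0.5927 / 2.5818 × 100% = -23.0%
→ the slope decreases when the point is added.

A high-leverage point only changes the slope if it is off the original line; here y = 52.74 is below the original trend, so the slope decreases.
In practice: examine leverage (hᵢ) and Cook's distance rather than deleting it automatically.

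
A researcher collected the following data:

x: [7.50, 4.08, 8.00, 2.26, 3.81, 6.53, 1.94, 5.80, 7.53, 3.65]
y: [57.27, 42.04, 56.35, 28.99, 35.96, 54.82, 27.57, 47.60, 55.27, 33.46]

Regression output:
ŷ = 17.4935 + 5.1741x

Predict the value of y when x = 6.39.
ŷ = 50.5560

To predict y for x = 6.39, substitute into the regression equation:

ŷ = 17.4935 + 5.1741 × 6.39
ŷ = 17.4935 + 33.0625
ŷ = 50.5560

This is a point prediction; actual observations scatter around it by roughly the residual standard deviation.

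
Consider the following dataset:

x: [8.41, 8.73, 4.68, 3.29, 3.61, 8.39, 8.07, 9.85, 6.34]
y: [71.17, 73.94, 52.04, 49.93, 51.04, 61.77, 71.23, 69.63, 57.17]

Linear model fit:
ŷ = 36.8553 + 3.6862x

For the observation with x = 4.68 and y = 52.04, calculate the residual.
Residual = -2.0667

The residual is the difference between the actual value and the predicted value:

Residual = y - ŷ

Step 1: Calculate predicted value
ŷ = 36.8553 + 3.6862 × 4.68
ŷ = 54.1067

Step 2: Calculate residual
Residual = 52.04 - 54.1067
Residual = -2.0667

The residual is negative, so the observed y = 52.04 sits below the regression line (the line overestimates it by 2.0667).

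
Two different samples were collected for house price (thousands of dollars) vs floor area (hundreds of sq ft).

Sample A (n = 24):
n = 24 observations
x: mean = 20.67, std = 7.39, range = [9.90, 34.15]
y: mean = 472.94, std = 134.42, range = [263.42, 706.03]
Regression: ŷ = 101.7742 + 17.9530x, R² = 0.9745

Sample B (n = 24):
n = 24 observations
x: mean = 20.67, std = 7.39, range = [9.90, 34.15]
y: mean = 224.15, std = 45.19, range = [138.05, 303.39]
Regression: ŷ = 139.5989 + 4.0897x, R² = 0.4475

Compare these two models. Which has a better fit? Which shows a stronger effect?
Model A has the better fit (R² = 0.9745 vs 0.4475). Model A shows the stronger effect (|β₁| = 17.9530 vs 4.0897).

Model Comparison:

Goodness of fit (R²):
- Model A: R² = 0.9745 → 97.45% of variance in house price explained
- Model B: R² = 0.4475 → 44.75% of variance in house price explained
- 0.9745 > 0.4475 → Model A has the better fit

Strength of effect — compare |β₁|:
- Model A: β₁ = 17.9530 → predicted house price rises 17.9530 thousand dollars per additional hundred sq ft of floor area
- Model B: β₁ = 4.0897 → predicted house price rises 4.0897 thousand dollars per additional hundred sq ft of floor area
- |17.9530| > |4.0897| → Model A shows the stronger marginal effect

Note: R² measures how tightly points cluster around the line; β₁ measures how steep the line is — they answer different questions.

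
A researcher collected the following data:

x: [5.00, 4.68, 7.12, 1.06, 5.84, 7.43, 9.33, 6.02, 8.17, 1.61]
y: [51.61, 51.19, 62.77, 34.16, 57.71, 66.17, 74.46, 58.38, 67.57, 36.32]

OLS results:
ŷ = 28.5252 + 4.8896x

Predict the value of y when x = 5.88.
ŷ = 57.2760

Plug x = 5.88 into the fitted line:

ŷ = 28.5252 + 4.8896 × 5.88
ŷ = 28.5252 + 28.7508
ŷ = 57.2760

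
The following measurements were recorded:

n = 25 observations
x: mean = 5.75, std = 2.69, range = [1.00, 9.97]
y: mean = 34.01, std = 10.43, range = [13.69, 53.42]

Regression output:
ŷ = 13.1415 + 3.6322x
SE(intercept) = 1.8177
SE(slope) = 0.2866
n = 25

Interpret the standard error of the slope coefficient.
SE(slope) = 0.2866 measures the uncertainty in the estimated slope. The coefficient is estimated precisely (SE/|β̂₁| = 7.9%).

SE(β̂₁) = 0.2866 says: if we drew many samples of n = 25 from the same population and refit each time, the fitted slopes would scatter with a standard deviation of roughly 0.2866 around the true β₁.

Relative precision:
- SE / |β̂₁| = 0.2866 / 3.6322 = 7.9%
- Rule of thumb (under 20%: precise; 20% to under 50%: moderately precise; 50% or more: imprecise) → precise

Link to the t-test: t = β̂₁ / SE(β̂₁) = 3.6322 / 0.2866 = 12.6734, the statistic for H₀: β₁ = 0.

What drives SE(β̂₁): larger n (here n = 25) → smaller SE; wider spread of x values → smaller SE.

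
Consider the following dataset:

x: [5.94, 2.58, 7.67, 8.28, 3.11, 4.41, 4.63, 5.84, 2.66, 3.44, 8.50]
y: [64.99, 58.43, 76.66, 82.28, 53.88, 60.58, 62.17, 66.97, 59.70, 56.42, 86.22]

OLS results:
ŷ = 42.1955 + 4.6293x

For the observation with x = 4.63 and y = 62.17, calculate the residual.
Residual = -1.4592

The residual is the difference between the actual value and the predicted value:

Residual = y - ŷ

Step 1: Calculate predicted value
ŷ = 42.1955 + 4.6293 × 4.63
ŷ = 63.6292

Step 2: Calculate residual
Residual = 62.17 - 63.6292
Residual = -1.4592

Sign check: y < ŷ, so the point is below the line and the fit overestimates here.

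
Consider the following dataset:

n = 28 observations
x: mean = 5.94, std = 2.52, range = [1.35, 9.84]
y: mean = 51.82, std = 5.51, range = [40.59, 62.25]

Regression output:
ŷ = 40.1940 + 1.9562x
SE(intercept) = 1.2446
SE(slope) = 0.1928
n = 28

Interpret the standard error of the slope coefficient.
SE(slope) = 0.1928 measures the uncertainty in the estimated slope. The coefficient is estimated precisely (SE/|β̂₁| = 9.9%).

SE(β̂₁) = s / √Sxx, where s is the residual standard deviation and Sxx = Σ(x − x̄)². It is the yardstick for how far β̂₁ = 1.9562 could plausibly be from the true slope.

Relative precision:
- SE / |β̂₁| = 0.1928 / 1.9562 = 9.9%
- Rule of thumb (under 20%: precise; 20% to under 50%: moderately precise; 50% or more: imprecise) → precise

Link to the t-test: t = β̂₁ / SE(β̂₁) = 1.9562 / 0.1928 = 10.1463, the statistic for H₀: β₁ = 0.

What drives SE(β̂₁): more residual scatter → larger SE.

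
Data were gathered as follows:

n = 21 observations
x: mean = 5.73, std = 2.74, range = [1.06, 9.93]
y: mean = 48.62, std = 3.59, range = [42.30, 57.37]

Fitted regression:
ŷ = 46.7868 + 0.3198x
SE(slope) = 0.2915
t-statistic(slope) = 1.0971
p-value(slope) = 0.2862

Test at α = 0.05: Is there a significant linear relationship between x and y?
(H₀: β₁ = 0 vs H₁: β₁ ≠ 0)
Fail to reject H₀: p-value = 0.2862 ≥ α = 0.05. The linear relationship is not significant at the 5% level.

Hypothesis test for the slope coefficient:

H₀: β₁ = 0 (no linear relationship)
H₁: β₁ ≠ 0 (linear relationship exists)

Test statistic: t = β̂₁ / SE(β̂₁) = 0.3198 / 0.2915 = 1.0971

With df = 19, the two-sided p-value for |t| = 1.0971 is 0.2862.

Decision rule: reject H₀ if p-value < α.
p-value = 0.2862 ≥ α = 0.05 → fail to reject H₀.

There is not sufficient evidence at the 5% significance level to conclude that a linear relationship exists between x and y.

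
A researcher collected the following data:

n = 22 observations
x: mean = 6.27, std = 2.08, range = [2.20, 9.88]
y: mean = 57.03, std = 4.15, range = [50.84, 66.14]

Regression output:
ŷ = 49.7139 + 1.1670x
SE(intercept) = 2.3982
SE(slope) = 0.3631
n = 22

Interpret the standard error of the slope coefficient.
SE(slope) = 0.3631 measures the uncertainty in the estimated slope. The coefficient is estimated with moderate precision (SE/|β̂₁| = 31.1%).

SE(β̂₁) = 0.3631 says: if we drew many samples of n = 22 from the same population and refit each time, the fitted slopes would scatter with a standard deviation of roughly 0.3631 around the true β₁.

Relative precision:
- SE / |β̂₁| = 0.3631 / 1.1670 = 31.1%
- Rule of thumb (under 20%: precise; 20% to under 50%: moderately precise; 50% or more: imprecise) → moderately precise

Rough 95% range (±2 SE): 1.1670 ± 0.7262 → (0.4408, 1.8932).

What drives SE(β̂₁): wider spread of x values → smaller SE.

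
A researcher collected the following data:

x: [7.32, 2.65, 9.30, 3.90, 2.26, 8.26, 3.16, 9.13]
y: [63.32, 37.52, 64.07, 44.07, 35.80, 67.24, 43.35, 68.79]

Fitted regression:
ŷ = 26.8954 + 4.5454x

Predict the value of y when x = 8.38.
ŷ = 64.9859

x = 8.38 lies inside the observed range [2.26, 9.30], so the fitted equation applies directly:

ŷ = 26.8954 + 4.5454 × 8.38
ŷ = 26.8954 + 38.0905
ŷ = 64.9859

This is a point prediction; actual observations scatter around it by roughly the residual standard deviation.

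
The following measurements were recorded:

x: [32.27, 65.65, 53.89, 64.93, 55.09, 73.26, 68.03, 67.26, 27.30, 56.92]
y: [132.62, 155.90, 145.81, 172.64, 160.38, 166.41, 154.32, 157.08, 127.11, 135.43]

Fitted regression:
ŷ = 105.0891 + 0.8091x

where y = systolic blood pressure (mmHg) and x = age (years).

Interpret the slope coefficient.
An increase of one year in age is associated with a 0.8091 mmHg increase in predicted blood pressure.

The slope β₁ = 0.8091 gives the rate at which the fitted blood pressure changes with age.

Interpretation:
- Age up by 1 year → predicted blood pressure increases by 0.8091 mmHg
- This is a linear approximation: the same per-unit change is assumed across the whole observed x range

(β₀ = 105.0891 is the fitted value at x = 0 and is not part of the slope interpretation.)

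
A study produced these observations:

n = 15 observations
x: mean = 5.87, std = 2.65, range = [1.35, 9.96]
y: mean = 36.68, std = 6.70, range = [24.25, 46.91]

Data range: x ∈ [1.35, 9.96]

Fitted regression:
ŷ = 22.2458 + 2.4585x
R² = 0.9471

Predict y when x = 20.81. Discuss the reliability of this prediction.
ŷ = 73.4072, but this is extrapolation (above the data range [1.35, 9.96]) and may be unreliable.

Prediction calculation:
ŷ = 22.2458 + 2.4585 × 20.81
ŷ = 73.4072

Reliability:
- Data range: x ∈ [1.35, 9.96]
- Prediction point: x = 20.81 is 10.85 units above the observed range → this is EXTRAPOLATION, not interpolation

Why that matters here:
- The standard error of prediction grows with (x − x̄)², and x = 20.81 is far from x̄ = 5.87
- There are no observations near this x to validate the fitted line there
- Real relationships often flatten, saturate, or turn nonlinear at extremes

The R² = 0.9471 only validates the fit within [1.35, 9.96]; treat ŷ = 73.4072 with caution.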